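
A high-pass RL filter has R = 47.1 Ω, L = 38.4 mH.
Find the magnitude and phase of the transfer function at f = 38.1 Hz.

Step 1 — Angular frequency: ω = 2π·38.1 = 239.4 rad/s.
Step 2 — Transfer function: H(jω) = jωL/(R + jωL).
Step 3 — Numerator jωL = j·9.193; denominator R + jωL = 47.1 + j9.193.
Step 4 — H = 0.03669 + j0.188.
Step 5 — Magnitude: |H| = 0.1916 (-14.4 dB); phase: φ = 79.0°.

|H| = 0.1916 (-14.4 dB), φ = 79.0°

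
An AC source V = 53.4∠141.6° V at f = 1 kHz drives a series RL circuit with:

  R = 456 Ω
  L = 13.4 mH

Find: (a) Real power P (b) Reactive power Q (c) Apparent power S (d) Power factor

Step 1 — Angular frequency: ω = 2π·f = 2π·1000 = 6283 rad/s.
Step 2 — Component impedances:
  R: Z = R = 456 Ω
  L: Z = jωL = j·6283·0.0134 = 0 + j84.19 Ω
Step 3 — Series combination: Z_total = R + L = 456 + j84.19 Ω = 463.7∠10.5° Ω.
Step 4 — Source phasor: V = 53.4∠141.6° V = -41.85 + j33.17 V.
Step 5 — Current: I = V / Z = -0.07576 + j0.08673 A = 0.1152∠131.1° A.
Step 6 — Complex power: S = V·I* = 6.047 + j1.117 VA.
Step 7 — Real power: P = Re(S) = 6.047 W.
Step 8 — Reactive power: Q = Im(S) = 1.117 VAR.
Step 9 — Apparent power: |S| = 6.149 VA.
Step 10 — Power factor: PF = P/|S| = 0.9834 (lagging).

(a) P = 6.047 W  (b) Q = 1.117 VAR  (c) S = 6.149 VA  (d) PF = 0.9834 (lagging)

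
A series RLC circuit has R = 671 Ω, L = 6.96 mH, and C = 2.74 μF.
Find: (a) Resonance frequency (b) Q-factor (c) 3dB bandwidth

Step 1 — Resonance: ω₀ = 1/√(LC) = 1/√(0.00696·2.74e-06) = 7241 rad/s.
Step 2 — f₀ = ω₀/(2π) = 1152 Hz.
Step 3 — Series Q: Q = ω₀L/R = 7241·0.00696/671 = 0.07511.
Step 4 — Bandwidth: Δω = ω₀/Q = 9.641e+04 rad/s; BW = Δω/(2π) = 1.534e+04 Hz.

(a) f₀ = 1152 Hz  (b) Q = 0.07511  (c) BW = 1.534e+04 Hz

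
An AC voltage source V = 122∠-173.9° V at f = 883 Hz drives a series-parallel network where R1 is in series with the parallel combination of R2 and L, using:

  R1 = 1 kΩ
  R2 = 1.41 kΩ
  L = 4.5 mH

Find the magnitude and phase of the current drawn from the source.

Step 1 — Angular frequency: ω = 2π·f = 2π·883 = 5548 rad/s.
Step 2 — Component impedances:
  R1: Z = R = 1000 Ω
  R2: Z = R = 1410 Ω
  L: Z = jωL = j·5548·0.0045 = 0 + j24.97 Ω
Step 3 — Parallel branch: R2 || L = 1/(1/R2 + 1/L) = 0.4419 + j24.96 Ω.
Step 4 — Series with R1: Z_total = R1 + (R2 || L) = 1000 + j24.96 Ω = 1001∠1.4° Ω.
Step 5 — Source phasor: V = 122∠-173.9° V = -121.3 - j12.96 V.
Step 6 — Ohm's law: I = V / Z_total = (-121.3 - j12.96) / (1000 + j24.96) = -0.1215 - j0.009927 A.
Step 7 — Convert to polar: |I| = 0.1219 A, ∠I = -175.3°.

I = 0.1219∠-175.3° A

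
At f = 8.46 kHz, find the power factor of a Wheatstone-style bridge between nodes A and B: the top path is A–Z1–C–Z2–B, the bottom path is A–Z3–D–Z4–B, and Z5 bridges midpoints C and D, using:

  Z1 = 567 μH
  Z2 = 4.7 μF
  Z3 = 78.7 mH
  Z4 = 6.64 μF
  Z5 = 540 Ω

Step 1 — Angular frequency: ω = 2π·f = 2π·8460 = 5.316e+04 rad/s.
Step 2 — Component impedances:
  Z1: Z = jωL = j·5.316e+04·0.000567 = 0 + j30.14 Ω
  Z2: Z = 1/(jωC) = -j/(ω·C) = 0 - j4.003 Ω
  Z3: Z = jωL = j·5.316e+04·0.0787 = 0 + j4183 Ω
  Z4: Z = 1/(jωC) = -j/(ω·C) = 0 - j2.833 Ω
  Z5: Z = R = 540 Ω
Step 3 — Bridge requires nodal analysis (the Z5 bridge couples midpoints C and D, so the two paths cannot be reduced to a simple series/parallel combination). Setting node B to ground and injecting 1 A at node A, the 3-node admittance system at A, C, D solves to V_A = Z_AB = 0.02904 + j25.97 Ω = 25.97∠89.9° Ω.
Step 4 — Power factor: PF = cos(φ) = Re(Z)/|Z| = 0.02904/25.97 = 0.001118.
Step 5 — Type: Im(Z) = 25.97 ⇒ lagging (phase φ = 89.9°).

PF = 0.001118 (lagging, φ = 89.9°)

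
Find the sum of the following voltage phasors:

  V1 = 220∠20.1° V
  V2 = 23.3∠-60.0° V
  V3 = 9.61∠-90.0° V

Step 1 — Convert each phasor to rectangular form:
  V1 = 220·(cos(20.1°) + j·sin(20.1°)) = 206.6 + j75.61 V
  V2 = 23.3·(cos(-60.0°) + j·sin(-60.0°)) = 11.65 - j20.18 V
  V3 = 9.61·(cos(-90.0°) + j·sin(-90.0°)) = 0 - j9.61 V
Step 2 — Sum components: V_total = 218.3 + j45.82 V.
Step 3 — Convert to polar: |V_total| = 223 V, ∠V_total = 11.9°.

V_total = 223∠11.9° V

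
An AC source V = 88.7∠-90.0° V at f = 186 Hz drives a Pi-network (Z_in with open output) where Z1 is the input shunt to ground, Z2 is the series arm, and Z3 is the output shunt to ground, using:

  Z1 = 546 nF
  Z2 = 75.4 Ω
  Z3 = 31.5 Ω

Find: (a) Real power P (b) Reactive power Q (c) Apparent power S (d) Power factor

Step 1 — Angular frequency: ω = 2π·f = 2π·186 = 1169 rad/s.
Step 2 — Component impedances:
  Z1: Z = 1/(jωC) = -j/(ω·C) = 0 - j1567 Ω
  Z2: Z = R = 75.4 Ω
  Z3: Z = R = 31.5 Ω
Step 3 — With open output, the series arm Z2 and the output shunt Z3 appear in series to ground: Z2 + Z3 = 106.9 Ω.
Step 4 — Parallel with input shunt Z1: Z_in = Z1 || (Z2 + Z3) = 106.4 - j7.258 Ω = 106.7∠-3.9° Ω.
Step 5 — Source phasor: V = 88.7∠-90.0° V = 0 - j88.7 V.
Step 6 — Current: I = V / Z = 0.0566 - j0.8297 A = 0.8317∠-86.1° A.
Step 7 — Complex power: S = V·I* = 73.6 - j5.02 VA.
Step 8 — Real power: P = Re(S) = 73.6 W.
Step 9 — Reactive power: Q = Im(S) = -5.02 VAR.
Step 10 — Apparent power: |S| = 73.77 VA.
Step 11 — Power factor: PF = P/|S| = 0.9977 (leading).

(a) P = 73.6 W  (b) Q = -5.02 VAR  (c) S = 73.77 VA  (d) PF = 0.9977 (leading)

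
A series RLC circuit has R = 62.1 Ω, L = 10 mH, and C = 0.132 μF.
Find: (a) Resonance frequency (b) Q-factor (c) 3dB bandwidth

Step 1 — Resonance condition Im(Z)=0 gives ω₀ = 1/√(LC).
Step 2 — ω₀ = 1/√(0.01·1.32e-07) = 2.752e+04 rad/s.
Step 3 — f₀ = ω₀/(2π) = 4381 Hz.
Step 4 — Series Q: Q = ω₀L/R = 2.752e+04·0.01/62.1 = 4.432.
Step 5 — 3dB bandwidth: Δω = ω₀/Q = 6210 rad/s; BW = Δω/(2π) = 988.4 Hz.

(a) f₀ = 4381 Hz  (b) Q = 4.432  (c) BW = 988.4 Hz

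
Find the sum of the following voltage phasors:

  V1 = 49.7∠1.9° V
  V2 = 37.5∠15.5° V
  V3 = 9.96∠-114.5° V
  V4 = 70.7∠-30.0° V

Step 1 — Convert each phasor to rectangular form:
  V1 = 49.7·(cos(1.9°) + j·sin(1.9°)) = 49.67 + j1.648 V
  V2 = 37.5·(cos(15.5°) + j·sin(15.5°)) = 36.14 + j10.02 V
  V3 = 9.96·(cos(-114.5°) + j·sin(-114.5°)) = -4.13 - j9.063 V
  V4 = 70.7·(cos(-30.0°) + j·sin(-30.0°)) = 61.23 - j35.35 V
Step 2 — Sum components: V_total = 142.9 - j32.74 V.
Step 3 — Convert to polar: |V_total| = 146.6 V, ∠V_total = -12.9°.

V_total = 146.6∠-12.9° V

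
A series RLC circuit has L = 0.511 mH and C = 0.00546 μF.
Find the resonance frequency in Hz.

Step 1 — Resonance condition Im(Z)=0 gives ω₀ = 1/√(LC).
Step 2 — ω₀ = 1/√(0.000511·5.46e-09) = 5.987e+05 rad/s.
Step 3 — f₀ = ω₀/(2π) = 9.528e+04 Hz.

f₀ = 9.528e+04 Hz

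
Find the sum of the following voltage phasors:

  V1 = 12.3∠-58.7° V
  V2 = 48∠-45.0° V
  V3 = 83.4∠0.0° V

Step 1 — Convert each phasor to rectangular form:
  V1 = 12.3·(cos(-58.7°) + j·sin(-58.7°)) = 6.39 - j10.51 V
  V2 = 48·(cos(-45.0°) + j·sin(-45.0°)) = 33.94 - j33.94 V
  V3 = 83.4·(cos(0.0°) + j·sin(0.0°)) = 83.4 V
Step 2 — Sum components: V_total = 123.7 - j44.45 V.
Step 3 — Convert to polar: |V_total| = 131.5 V, ∠V_total = -19.8°.

V_total = 131.5∠-19.8° V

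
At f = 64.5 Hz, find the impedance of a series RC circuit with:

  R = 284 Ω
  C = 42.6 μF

Step 1 — Angular frequency: ω = 2π·f = 2π·64.5 = 405.3 rad/s.
Step 2 — Component impedances:
  R: Z = R = 284 Ω
  C: Z = 1/(jωC) = -j/(ω·C) = 0 - j57.92 Ω
Step 3 — Series combination: Z_total = R + C = 284 - j57.92 Ω = 289.8∠-11.5° Ω.

Z = 284 - j57.92 Ω = 289.8∠-11.5° Ω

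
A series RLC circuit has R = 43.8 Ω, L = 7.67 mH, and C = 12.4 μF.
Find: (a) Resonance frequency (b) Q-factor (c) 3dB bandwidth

Step 1 — Resonance condition Im(Z)=0 gives ω₀ = 1/√(LC).
Step 2 — ω₀ = 1/√(0.00767·1.24e-05) = 3243 rad/s.
Step 3 — f₀ = ω₀/(2π) = 516.1 Hz.
Step 4 — Series Q: Q = ω₀L/R = 3243·0.00767/43.8 = 0.5678.
Step 5 — 3dB bandwidth: Δω = ω₀/Q = 5711 rad/s; BW = Δω/(2π) = 908.9 Hz.

(a) f₀ = 516.1 Hz  (b) Q = 0.5678  (c) BW = 908.9 Hz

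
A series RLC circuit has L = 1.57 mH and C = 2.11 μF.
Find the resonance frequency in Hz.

Step 1 — Resonance condition Im(Z)=0 gives ω₀ = 1/√(LC).
Step 2 — ω₀ = 1/√(0.00157·2.11e-06) = 1.737e+04 rad/s.
Step 3 — f₀ = ω₀/(2π) = 2765 Hz.

f₀ = 2765 Hz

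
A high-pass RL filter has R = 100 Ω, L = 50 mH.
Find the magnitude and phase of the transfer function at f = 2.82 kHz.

Step 1 — Angular frequency: ω = 2π·2820 = 1.772e+04 rad/s.
Step 2 — Transfer function: H(jω) = jωL/(R + jωL).
Step 3 — Numerator jωL = j·885.9; denominator R + jωL = 100 + j885.9.
Step 4 — H = 0.9874 + j0.1115.
Step 5 — Magnitude: |H| = 0.9937 (-0.1 dB); phase: φ = 6.4°.

|H| = 0.9937 (-0.1 dB), φ = 6.4°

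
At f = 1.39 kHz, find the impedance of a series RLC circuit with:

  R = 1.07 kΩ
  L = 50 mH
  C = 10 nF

Step 1 — Angular frequency: ω = 2π·f = 2π·1390 = 8734 rad/s.
Step 2 — Component impedances:
  R: Z = R = 1070 Ω
  L: Z = jωL = j·8734·0.05 = 0 + j436.7 Ω
  C: Z = 1/(jωC) = -j/(ω·C) = 0 - j1.145e+04 Ω
Step 3 — Series combination: Z_total = R + L + C = 1070 - j1.101e+04 Ω = 1.107e+04∠-84.5° Ω.

Z = 1070 - j1.101e+04 Ω = 1.107e+04∠-84.5° Ω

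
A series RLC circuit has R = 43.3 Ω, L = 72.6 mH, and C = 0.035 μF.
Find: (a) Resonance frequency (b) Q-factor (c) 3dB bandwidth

Step 1 — Resonance: ω₀ = 1/√(LC) = 1/√(0.0726·3.5e-08) = 1.984e+04 rad/s.
Step 2 — f₀ = ω₀/(2π) = 3157 Hz.
Step 3 — Series Q: Q = ω₀L/R = 1.984e+04·0.0726/43.3 = 33.26.
Step 4 — Bandwidth: Δω = ω₀/Q = 596.4 rad/s; BW = Δω/(2π) = 94.92 Hz.

(a) f₀ = 3157 Hz  (b) Q = 33.26  (c) BW = 94.92 Hz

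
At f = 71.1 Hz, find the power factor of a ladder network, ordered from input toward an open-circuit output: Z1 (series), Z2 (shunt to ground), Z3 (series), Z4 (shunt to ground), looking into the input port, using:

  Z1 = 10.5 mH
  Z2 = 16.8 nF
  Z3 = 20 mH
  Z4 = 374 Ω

Step 1 — Angular frequency: ω = 2π·f = 2π·71.1 = 446.7 rad/s.
Step 2 — Component impedances:
  Z1: Z = jωL = j·446.7·0.0105 = 0 + j4.691 Ω
  Z2: Z = 1/(jωC) = -j/(ω·C) = 0 - j1.332e+05 Ω
  Z3: Z = jωL = j·446.7·0.02 = 0 + j8.935 Ω
  Z4: Z = R = 374 Ω
Step 3 — Ladder network (open output): work backward from the far end, alternating series and parallel combinations. Z_in = 374 + j12.58 Ω = 374.3∠1.9° Ω.
Step 4 — Power factor: PF = cos(φ) = Re(Z)/|Z| = 374.05/374.26 = 0.9994.
Step 5 — Type: Im(Z) = 12.58 ⇒ lagging (phase φ = 1.9°).

PF = 0.9994 (lagging, φ = 1.9°)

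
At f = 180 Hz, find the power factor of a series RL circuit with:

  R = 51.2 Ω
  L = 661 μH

Step 1 — Angular frequency: ω = 2π·f = 2π·180 = 1131 rad/s.
Step 2 — Component impedances:
  R: Z = R = 51.2 Ω
  L: Z = jωL = j·1131·0.000661 = 0 + j0.7476 Ω
Step 3 — Series combination: Z_total = R + L = 51.2 + j0.7476 Ω = 51.21∠0.8° Ω.
Step 4 — Power factor: PF = cos(φ) = Re(Z)/|Z| = 51.2/51.205 = 0.9999.
Step 5 — Type: Im(Z) = 0.7476 ⇒ lagging (phase φ = 0.8°).

PF = 0.9999 (lagging, φ = 0.8°)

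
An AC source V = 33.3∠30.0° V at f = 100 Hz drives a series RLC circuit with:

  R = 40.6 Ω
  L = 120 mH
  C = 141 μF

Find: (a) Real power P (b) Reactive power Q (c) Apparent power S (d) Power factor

Step 1 — Angular frequency: ω = 2π·f = 2π·100 = 628.3 rad/s.
Step 2 — Component impedances:
  R: Z = R = 40.6 Ω
  L: Z = jωL = j·628.3·0.12 = 0 + j75.4 Ω
  C: Z = 1/(jωC) = -j/(ω·C) = 0 - j11.29 Ω
Step 3 — Series combination: Z_total = R + L + C = 40.6 + j64.11 Ω = 75.89∠57.7° Ω.
Step 4 — Source phasor: V = 33.3∠30.0° V = 28.84 + j16.65 V.
Step 5 — Current: I = V / Z = 0.3887 - j0.2037 A = 0.4388∠-27.7° A.
Step 6 — Complex power: S = V·I* = 7.818 + j12.35 VA.
Step 7 — Real power: P = Re(S) = 7.818 W.
Step 8 — Reactive power: Q = Im(S) = 12.35 VAR.
Step 9 — Apparent power: |S| = 14.61 VA.
Step 10 — Power factor: PF = P/|S| = 0.535 (lagging).

(a) P = 7.818 W  (b) Q = 12.35 VAR  (c) S = 14.61 VA  (d) PF = 0.535 (lagging)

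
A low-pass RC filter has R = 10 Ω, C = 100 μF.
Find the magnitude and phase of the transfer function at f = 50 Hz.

Step 1 — Angular frequency: ω = 2π·50 = 314.2 rad/s.
Step 2 — Transfer function: H(jω) = 1/(1 + jωRC).
Step 3 — Denominator: 1 + jωRC = 1 + j·314.2·10·0.0001 = 1 + j0.3142.
Step 4 — H = 0.9102 - j0.2859.
Step 5 — Magnitude: |H| = 0.954 (-0.4 dB); phase: φ = -17.4°.

|H| = 0.954 (-0.4 dB), φ = -17.4°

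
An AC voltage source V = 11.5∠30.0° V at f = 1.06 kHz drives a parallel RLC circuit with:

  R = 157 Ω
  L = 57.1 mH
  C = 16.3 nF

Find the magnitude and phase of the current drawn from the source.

Step 1 — Angular frequency: ω = 2π·f = 2π·1060 = 6660 rad/s.
Step 2 — Component impedances:
  R: Z = R = 157 Ω
  L: Z = jωL = j·6660·0.0571 = 0 + j380.3 Ω
  C: Z = 1/(jωC) = -j/(ω·C) = 0 - j9211 Ω
Step 3 — Parallel combination: 1/Z_total = 1/R + 1/L + 1/C; Z_total = 135.7 + j53.72 Ω = 146∠21.6° Ω.
Step 4 — Source phasor: V = 11.5∠30.0° V = 9.959 + j5.75 V.
Step 5 — Ohm's law: I = V / Z_total = (9.959 + j5.75) / (135.7 + j53.72) = 0.07793 + j0.01152 A.
Step 6 — Convert to polar: |I| = 0.07878 A, ∠I = 8.4°.

I = 0.07878∠8.4° A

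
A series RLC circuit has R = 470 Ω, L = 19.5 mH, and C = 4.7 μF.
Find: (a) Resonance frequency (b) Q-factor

Step 1 — Resonance condition Im(Z)=0 gives ω₀ = 1/√(LC).
Step 2 — ω₀ = 1/√(0.0195·4.7e-06) = 3303 rad/s.
Step 3 — f₀ = ω₀/(2π) = 525.7 Hz.
Step 4 — Series Q: Q = ω₀L/R = 3303·0.0195/470 = 0.137.

(a) f₀ = 525.7 Hz  (b) Q = 0.137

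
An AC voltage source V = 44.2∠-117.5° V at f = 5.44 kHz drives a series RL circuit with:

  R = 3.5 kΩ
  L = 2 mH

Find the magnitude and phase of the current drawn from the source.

Step 1 — Angular frequency: ω = 2π·f = 2π·5440 = 3.418e+04 rad/s.
Step 2 — Component impedances:
  R: Z = R = 3500 Ω
  L: Z = jωL = j·3.418e+04·0.002 = 0 + j68.36 Ω
Step 3 — Series combination: Z_total = R + L = 3500 + j68.36 Ω = 3501∠1.1° Ω.
Step 4 — Source phasor: V = 44.2∠-117.5° V = -20.41 - j39.21 V.
Step 5 — Ohm's law: I = V / Z_total = (-20.41 - j39.21) / (3500 + j68.36) = -0.006048 - j0.01108 A.
Step 6 — Convert to polar: |I| = 0.01263 A, ∠I = -118.6°.

I = 0.01263∠-118.6° A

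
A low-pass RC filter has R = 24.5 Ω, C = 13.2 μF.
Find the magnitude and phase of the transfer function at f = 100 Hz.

Step 1 — Angular frequency: ω = 2π·100 = 628.3 rad/s.
Step 2 — Transfer function: H(jω) = 1/(1 + jωRC).
Step 3 — Denominator: 1 + jωRC = 1 + j·628.3·24.5·1.32e-05 = 1 + j0.2032.
Step 4 — H = 0.9603 - j0.1951.
Step 5 — Magnitude: |H| = 0.98 (-0.2 dB); phase: φ = -11.5°.

|H| = 0.98 (-0.2 dB), φ = -11.5°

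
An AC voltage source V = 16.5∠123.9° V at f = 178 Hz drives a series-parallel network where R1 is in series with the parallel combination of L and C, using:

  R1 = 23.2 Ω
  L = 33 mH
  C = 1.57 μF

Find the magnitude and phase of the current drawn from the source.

Step 1 — Angular frequency: ω = 2π·f = 2π·178 = 1118 rad/s.
Step 2 — Component impedances:
  R1: Z = R = 23.2 Ω
  L: Z = jωL = j·1118·0.033 = 0 + j36.91 Ω
  C: Z = 1/(jωC) = -j/(ω·C) = 0 - j569.5 Ω
Step 3 — Parallel branch: L || C = 1/(1/L + 1/C) = 0 + j39.46 Ω.
Step 4 — Series with R1: Z_total = R1 + (L || C) = 23.2 + j39.46 Ω = 45.78∠59.6° Ω.
Step 5 — Source phasor: V = 16.5∠123.9° V = -9.203 + j13.7 V.
Step 6 — Ohm's law: I = V / Z_total = (-9.203 + j13.7) / (23.2 + j39.46) = 0.156 + j0.3249 A.
Step 7 — Convert to polar: |I| = 0.3604 A, ∠I = 64.3°.

I = 0.3604∠64.3° A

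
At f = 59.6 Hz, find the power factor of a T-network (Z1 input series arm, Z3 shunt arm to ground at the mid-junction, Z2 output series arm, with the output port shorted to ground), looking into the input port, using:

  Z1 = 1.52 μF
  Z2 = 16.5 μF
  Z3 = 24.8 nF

Step 1 — Angular frequency: ω = 2π·f = 2π·59.6 = 374.5 rad/s.
Step 2 — Component impedances:
  Z1: Z = 1/(jωC) = -j/(ω·C) = 0 - j1757 Ω
  Z2: Z = 1/(jωC) = -j/(ω·C) = 0 - j161.8 Ω
  Z3: Z = 1/(jωC) = -j/(ω·C) = 0 - j1.077e+05 Ω
Step 3 — With the output port shorted to ground, the output series arm Z2 runs from the junction to ground; the shunt arm Z3 also runs from the junction to ground. They appear in parallel: Z3 || Z2 = 0 - j161.6 Ω.
Step 4 — Series with input arm Z1: Z_in = Z1 + (Z3 || Z2) = 0 - j1918 Ω = 1918∠-90.0° Ω.
Step 5 — Power factor: PF = cos(φ) = Re(Z)/|Z| = 0/1918 = 0.
Step 6 — Type: Im(Z) = -1918 ⇒ leading (phase φ = -90.0°).

PF = 0 (leading, φ = -90.0°)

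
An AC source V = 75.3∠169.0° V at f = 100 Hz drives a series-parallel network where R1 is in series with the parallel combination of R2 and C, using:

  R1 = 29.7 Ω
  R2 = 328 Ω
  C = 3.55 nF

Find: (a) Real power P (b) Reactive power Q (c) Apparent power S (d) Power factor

Step 1 — Angular frequency: ω = 2π·f = 2π·100 = 628.3 rad/s.
Step 2 — Component impedances:
  R1: Z = R = 29.7 Ω
  R2: Z = R = 328 Ω
  C: Z = 1/(jωC) = -j/(ω·C) = 0 - j4.483e+05 Ω
Step 3 — Parallel branch: R2 || C = 1/(1/R2 + 1/C) = 328 - j0.24 Ω.
Step 4 — Series with R1: Z_total = R1 + (R2 || C) = 357.7 - j0.24 Ω = 357.7∠-0.0° Ω.
Step 5 — Source phasor: V = 75.3∠169.0° V = -73.92 + j14.37 V.
Step 6 — Current: I = V / Z = -0.2067 + j0.04003 A = 0.2105∠169.0° A.
Step 7 — Complex power: S = V·I* = 15.85 - j0.01063 VA.
Step 8 — Real power: P = Re(S) = 15.85 W.
Step 9 — Reactive power: Q = Im(S) = -0.01063 VAR.
Step 10 — Apparent power: |S| = 15.85 VA.
Step 11 — Power factor: PF = P/|S| = 1 (leading).

(a) P = 15.85 W  (b) Q = -0.01063 VAR  (c) S = 15.85 VA  (d) PF = 1 (leading)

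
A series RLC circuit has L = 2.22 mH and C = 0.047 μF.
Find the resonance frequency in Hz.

Step 1 — Resonance condition Im(Z)=0 gives ω₀ = 1/√(LC).
Step 2 — ω₀ = 1/√(0.00222·4.7e-08) = 9.79e+04 rad/s.
Step 3 — f₀ = ω₀/(2π) = 1.558e+04 Hz.

f₀ = 1.558e+04 Hz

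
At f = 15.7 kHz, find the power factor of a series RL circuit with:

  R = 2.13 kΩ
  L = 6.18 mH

Step 1 — Angular frequency: ω = 2π·f = 2π·1.57e+04 = 9.865e+04 rad/s.
Step 2 — Component impedances:
  R: Z = R = 2130 Ω
  L: Z = jωL = j·9.865e+04·0.00618 = 0 + j609.6 Ω
Step 3 — Series combination: Z_total = R + L = 2130 + j609.6 Ω = 2216∠16.0° Ω.
Step 4 — Power factor: PF = cos(φ) = Re(Z)/|Z| = 2130/2215.5 = 0.9614.
Step 5 — Type: Im(Z) = 609.6 ⇒ lagging (phase φ = 16.0°).

PF = 0.9614 (lagging, φ = 16.0°)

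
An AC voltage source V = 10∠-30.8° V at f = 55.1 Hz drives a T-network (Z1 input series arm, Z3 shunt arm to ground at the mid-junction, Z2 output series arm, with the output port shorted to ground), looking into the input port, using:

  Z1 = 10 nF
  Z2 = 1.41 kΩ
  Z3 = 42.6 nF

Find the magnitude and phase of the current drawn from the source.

Step 1 — Angular frequency: ω = 2π·f = 2π·55.1 = 346.2 rad/s.
Step 2 — Component impedances:
  Z1: Z = 1/(jωC) = -j/(ω·C) = 0 - j2.888e+05 Ω
  Z2: Z = R = 1410 Ω
  Z3: Z = 1/(jωC) = -j/(ω·C) = 0 - j6.78e+04 Ω
Step 3 — With the output port shorted to ground, the output series arm Z2 runs from the junction to ground; the shunt arm Z3 also runs from the junction to ground. They appear in parallel: Z3 || Z2 = 1409 - j29.31 Ω.
Step 4 — Series with input arm Z1: Z_in = Z1 + (Z3 || Z2) = 1409 - j2.889e+05 Ω = 2.889e+05∠-89.7° Ω.
Step 5 — Source phasor: V = 10∠-30.8° V = 8.59 - j5.12 V.
Step 6 — Ohm's law: I = V / Z_total = (8.59 - j5.12) / (1409 - j2.889e+05) = 1.787e-05 + j2.965e-05 A.
Step 7 — Convert to polar: |I| = 3.462e-05 A, ∠I = 58.9°.

I = 3.462e-05∠58.9° A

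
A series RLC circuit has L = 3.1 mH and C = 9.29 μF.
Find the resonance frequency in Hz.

Step 1 — Resonance condition Im(Z)=0 gives ω₀ = 1/√(LC).
Step 2 — ω₀ = 1/√(0.0031·9.29e-06) = 5893 rad/s.
Step 3 — f₀ = ω₀/(2π) = 937.8 Hz.

f₀ = 937.8 Hz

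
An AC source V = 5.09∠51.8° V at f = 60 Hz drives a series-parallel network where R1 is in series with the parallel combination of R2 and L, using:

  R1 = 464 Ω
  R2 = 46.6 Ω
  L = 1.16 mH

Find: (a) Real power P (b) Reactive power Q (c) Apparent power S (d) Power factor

Step 1 — Angular frequency: ω = 2π·f = 2π·60 = 377 rad/s.
Step 2 — Component impedances:
  R1: Z = R = 464 Ω
  R2: Z = R = 46.6 Ω
  L: Z = jωL = j·377·0.00116 = 0 + j0.4373 Ω
Step 3 — Parallel branch: R2 || L = 1/(1/R2 + 1/L) = 0.004103 + j0.4373 Ω.
Step 4 — Series with R1: Z_total = R1 + (R2 || L) = 464 + j0.4373 Ω = 464∠0.1° Ω.
Step 5 — Source phasor: V = 5.09∠51.8° V = 3.148 + j4 V.
Step 6 — Current: I = V / Z = 0.006792 + j0.008614 A = 0.01097∠51.7° A.
Step 7 — Complex power: S = V·I* = 0.05584 + j5.262e-05 VA.
Step 8 — Real power: P = Re(S) = 0.05584 W.
Step 9 — Reactive power: Q = Im(S) = 5.262e-05 VAR.
Step 10 — Apparent power: |S| = 0.05584 VA.
Step 11 — Power factor: PF = P/|S| = 1 (lagging).

(a) P = 0.05584 W  (b) Q = 5.262e-05 VAR  (c) S = 0.05584 VA  (d) PF = 1 (lagging)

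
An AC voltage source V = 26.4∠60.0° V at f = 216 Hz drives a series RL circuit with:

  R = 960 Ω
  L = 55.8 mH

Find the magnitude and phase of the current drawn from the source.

Step 1 — Angular frequency: ω = 2π·f = 2π·216 = 1357 rad/s.
Step 2 — Component impedances:
  R: Z = R = 960 Ω
  L: Z = jωL = j·1357·0.0558 = 0 + j75.73 Ω
Step 3 — Series combination: Z_total = R + L = 960 + j75.73 Ω = 963∠4.5° Ω.
Step 4 — Source phasor: V = 26.4∠60.0° V = 13.2 + j22.86 V.
Step 5 — Ohm's law: I = V / Z_total = (13.2 + j22.86) / (960 + j75.73) = 0.01553 + j0.02259 A.
Step 6 — Convert to polar: |I| = 0.02741 A, ∠I = 55.5°.

I = 0.02741∠55.5° A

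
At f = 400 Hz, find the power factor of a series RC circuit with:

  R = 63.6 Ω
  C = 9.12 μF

Step 1 — Angular frequency: ω = 2π·f = 2π·400 = 2513 rad/s.
Step 2 — Component impedances:
  R: Z = R = 63.6 Ω
  C: Z = 1/(jωC) = -j/(ω·C) = 0 - j43.63 Ω
Step 3 — Series combination: Z_total = R + C = 63.6 - j43.63 Ω = 77.13∠-34.4° Ω.
Step 4 — Power factor: PF = cos(φ) = Re(Z)/|Z| = 63.6/77.13 = 0.8246.
Step 5 — Type: Im(Z) = -43.63 ⇒ leading (phase φ = -34.4°).

PF = 0.8246 (leading, φ = -34.4°)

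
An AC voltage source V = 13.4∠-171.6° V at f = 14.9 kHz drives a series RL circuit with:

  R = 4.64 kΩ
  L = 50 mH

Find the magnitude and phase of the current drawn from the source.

Step 1 — Angular frequency: ω = 2π·f = 2π·1.49e+04 = 9.362e+04 rad/s.
Step 2 — Component impedances:
  R: Z = R = 4640 Ω
  L: Z = jωL = j·9.362e+04·0.05 = 0 + j4681 Ω
Step 3 — Series combination: Z_total = R + L = 4640 + j4681 Ω = 6591∠45.3° Ω.
Step 4 — Source phasor: V = 13.4∠-171.6° V = -13.26 - j1.958 V.
Step 5 — Ohm's law: I = V / Z_total = (-13.26 - j1.958) / (4640 + j4681) = -0.001627 + j0.001219 A.
Step 6 — Convert to polar: |I| = 0.002033 A, ∠I = 143.1°.

I = 0.002033∠143.1° A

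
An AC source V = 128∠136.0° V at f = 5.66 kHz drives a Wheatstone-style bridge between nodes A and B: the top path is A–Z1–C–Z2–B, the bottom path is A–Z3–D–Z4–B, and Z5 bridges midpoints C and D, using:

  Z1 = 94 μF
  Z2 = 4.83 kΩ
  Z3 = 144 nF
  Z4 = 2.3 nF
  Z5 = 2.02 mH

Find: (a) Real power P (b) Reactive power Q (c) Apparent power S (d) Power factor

Step 1 — Angular frequency: ω = 2π·f = 2π·5660 = 3.556e+04 rad/s.
Step 2 — Component impedances:
  Z1: Z = 1/(jωC) = -j/(ω·C) = 0 - j0.2991 Ω
  Z2: Z = R = 4830 Ω
  Z3: Z = 1/(jωC) = -j/(ω·C) = 0 - j195.3 Ω
  Z4: Z = 1/(jωC) = -j/(ω·C) = 0 - j1.223e+04 Ω
  Z5: Z = jωL = j·3.556e+04·0.00202 = 0 + j71.84 Ω
Step 3 — Bridge requires nodal analysis (the Z5 bridge couples midpoints C and D, so the two paths cannot be reduced to a simple series/parallel combination). Setting node B to ground and injecting 1 A at node A, the 3-node admittance system at A, C, D solves to V_A = Z_AB = 4167 - j1662 Ω = 4487∠-21.7° Ω.
Step 4 — Source phasor: V = 128∠136.0° V = -92.08 + j88.92 V.
Step 5 — Current: I = V / Z = -0.0264 + j0.01081 A = 0.02853∠157.7° A.
Step 6 — Complex power: S = V·I* = 3.392 - j1.353 VA.
Step 7 — Real power: P = Re(S) = 3.392 W.
Step 8 — Reactive power: Q = Im(S) = -1.353 VAR.
Step 9 — Apparent power: |S| = 3.652 VA.
Step 10 — Power factor: PF = P/|S| = 0.9288 (leading).

(a) P = 3.392 W  (b) Q = -1.353 VAR  (c) S = 3.652 VA  (d) PF = 0.9288 (leading)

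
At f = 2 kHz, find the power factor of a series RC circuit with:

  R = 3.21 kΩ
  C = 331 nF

Step 1 — Angular frequency: ω = 2π·f = 2π·2000 = 1.257e+04 rad/s.
Step 2 — Component impedances:
  R: Z = R = 3210 Ω
  C: Z = 1/(jωC) = -j/(ω·C) = 0 - j240.4 Ω
Step 3 — Series combination: Z_total = R + C = 3210 - j240.4 Ω = 3219∠-4.3° Ω.
Step 4 — Power factor: PF = cos(φ) = Re(Z)/|Z| = 3210/3219 = 0.9972.
Step 5 — Type: Im(Z) = -240.4 ⇒ leading (phase φ = -4.3°).

PF = 0.9972 (leading, φ = -4.3°)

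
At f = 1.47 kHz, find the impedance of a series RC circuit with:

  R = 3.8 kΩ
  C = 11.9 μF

Step 1 — Angular frequency: ω = 2π·f = 2π·1470 = 9236 rad/s.
Step 2 — Component impedances:
  R: Z = R = 3800 Ω
  C: Z = 1/(jωC) = -j/(ω·C) = 0 - j9.098 Ω
Step 3 — Series combination: Z_total = R + C = 3800 - j9.098 Ω = 3800∠-0.1° Ω.

Z = 3800 - j9.098 Ω = 3800∠-0.1° Ω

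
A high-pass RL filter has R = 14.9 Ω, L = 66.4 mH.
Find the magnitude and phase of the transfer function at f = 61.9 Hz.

Step 1 — Angular frequency: ω = 2π·61.9 = 388.9 rad/s.
Step 2 — Transfer function: H(jω) = jωL/(R + jωL).
Step 3 — Numerator jωL = j·25.82; denominator R + jωL = 14.9 + j25.82.
Step 4 — H = 0.7503 + j0.4329.
Step 5 — Magnitude: |H| = 0.8662 (-1.2 dB); phase: φ = 30.0°.

|H| = 0.8662 (-1.2 dB), φ = 30.0°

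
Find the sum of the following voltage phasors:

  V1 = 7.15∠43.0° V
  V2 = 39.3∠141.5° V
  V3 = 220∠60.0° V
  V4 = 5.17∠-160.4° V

Step 1 — Convert each phasor to rectangular form:
  V1 = 7.15·(cos(43.0°) + j·sin(43.0°)) = 5.229 + j4.876 V
  V2 = 39.3·(cos(141.5°) + j·sin(141.5°)) = -30.76 + j24.46 V
  V3 = 220·(cos(60.0°) + j·sin(60.0°)) = 110 + j190.5 V
  V4 = 5.17·(cos(-160.4°) + j·sin(-160.4°)) = -4.87 - j1.734 V
Step 2 — Sum components: V_total = 79.6 + j218.1 V.
Step 3 — Convert to polar: |V_total| = 232.2 V, ∠V_total = 70.0°.

V_total = 232.2∠70.0° V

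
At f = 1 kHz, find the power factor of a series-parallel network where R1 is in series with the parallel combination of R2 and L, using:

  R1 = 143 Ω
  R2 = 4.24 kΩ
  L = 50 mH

Step 1 — Angular frequency: ω = 2π·f = 2π·1000 = 6283 rad/s.
Step 2 — Component impedances:
  R1: Z = R = 143 Ω
  R2: Z = R = 4240 Ω
  L: Z = jωL = j·6283·0.05 = 0 + j314.2 Ω
Step 3 — Parallel branch: R2 || L = 1/(1/R2 + 1/L) = 23.15 + j312.4 Ω.
Step 4 — Series with R1: Z_total = R1 + (R2 || L) = 166.2 + j312.4 Ω = 353.9∠62.0° Ω.
Step 5 — Power factor: PF = cos(φ) = Re(Z)/|Z| = 166.15/353.87 = 0.4695.
Step 6 — Type: Im(Z) = 312.4 ⇒ lagging (phase φ = 62.0°).

PF = 0.4695 (lagging, φ = 62.0°)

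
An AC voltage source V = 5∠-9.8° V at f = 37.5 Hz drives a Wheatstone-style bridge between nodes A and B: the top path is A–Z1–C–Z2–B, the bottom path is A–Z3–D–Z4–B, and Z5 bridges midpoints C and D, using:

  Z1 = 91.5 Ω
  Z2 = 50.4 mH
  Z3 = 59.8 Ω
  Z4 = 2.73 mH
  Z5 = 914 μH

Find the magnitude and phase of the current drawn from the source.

Step 1 — Angular frequency: ω = 2π·f = 2π·37.5 = 235.6 rad/s.
Step 2 — Component impedances:
  Z1: Z = R = 91.5 Ω
  Z2: Z = jωL = j·235.6·0.0504 = 0 + j11.88 Ω
  Z3: Z = R = 59.8 Ω
  Z4: Z = jωL = j·235.6·0.00273 = 0 + j0.6432 Ω
  Z5: Z = jωL = j·235.6·0.000914 = 0 + j0.2154 Ω
Step 3 — Bridge requires nodal analysis (the Z5 bridge couples midpoints C and D, so the two paths cannot be reduced to a simple series/parallel combination). Setting node B to ground and injecting 1 A at node A, the 3-node admittance system at A, C, D solves to V_A = Z_AB = 36.16 + j0.6352 Ω = 36.17∠1.0° Ω.
Step 4 — Source phasor: V = 5∠-9.8° V = 4.927 - j0.851 V.
Step 5 — Ohm's law: I = V / Z_total = (4.927 - j0.851) / (36.16 + j0.6352) = 0.1358 - j0.02592 A.
Step 6 — Convert to polar: |I| = 0.1382 A, ∠I = -10.8°.

I = 0.1382∠-10.8° A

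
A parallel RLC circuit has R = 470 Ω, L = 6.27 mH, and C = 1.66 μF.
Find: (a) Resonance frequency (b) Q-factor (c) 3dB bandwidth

Step 1 — Resonance: ω₀ = 1/√(LC) = 1/√(0.00627·1.66e-06) = 9802 rad/s.
Step 2 — f₀ = ω₀/(2π) = 1560 Hz.
Step 3 — Parallel Q: Q = R/(ω₀L) = 470/(9802·0.00627) = 7.647.
Step 4 — Bandwidth: Δω = ω₀/Q = 1282 rad/s; BW = Δω/(2π) = 204 Hz.

(a) f₀ = 1560 Hz  (b) Q = 7.647  (c) BW = 204 Hz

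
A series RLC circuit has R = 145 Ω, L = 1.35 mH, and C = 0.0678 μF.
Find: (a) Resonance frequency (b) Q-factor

Step 1 — Resonance condition Im(Z)=0 gives ω₀ = 1/√(LC).
Step 2 — ω₀ = 1/√(0.00135·6.78e-08) = 1.045e+05 rad/s.
Step 3 — f₀ = ω₀/(2π) = 1.664e+04 Hz.
Step 4 — Series Q: Q = ω₀L/R = 1.045e+05·0.00135/145 = 0.9732.

(a) f₀ = 1.664e+04 Hz  (b) Q = 0.9732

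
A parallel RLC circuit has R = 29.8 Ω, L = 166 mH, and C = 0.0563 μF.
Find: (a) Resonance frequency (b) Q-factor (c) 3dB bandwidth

Step 1 — Resonance: ω₀ = 1/√(LC) = 1/√(0.166·5.63e-08) = 1.034e+04 rad/s.
Step 2 — f₀ = ω₀/(2π) = 1646 Hz.
Step 3 — Parallel Q: Q = R/(ω₀L) = 29.8/(1.034e+04·0.166) = 0.01735.
Step 4 — Bandwidth: Δω = ω₀/Q = 5.96e+05 rad/s; BW = Δω/(2π) = 9.486e+04 Hz.

(a) f₀ = 1646 Hz  (b) Q = 0.01735  (c) BW = 9.486e+04 Hz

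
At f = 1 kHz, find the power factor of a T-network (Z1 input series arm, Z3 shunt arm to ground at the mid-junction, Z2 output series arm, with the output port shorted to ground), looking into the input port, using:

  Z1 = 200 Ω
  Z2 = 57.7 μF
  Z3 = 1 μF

Step 1 — Angular frequency: ω = 2π·f = 2π·1000 = 6283 rad/s.
Step 2 — Component impedances:
  Z1: Z = R = 200 Ω
  Z2: Z = 1/(jωC) = -j/(ω·C) = 0 - j2.758 Ω
  Z3: Z = 1/(jωC) = -j/(ω·C) = 0 - j159.2 Ω
Step 3 — With the output port shorted to ground, the output series arm Z2 runs from the junction to ground; the shunt arm Z3 also runs from the junction to ground. They appear in parallel: Z3 || Z2 = 0 - j2.711 Ω.
Step 4 — Series with input arm Z1: Z_in = Z1 + (Z3 || Z2) = 200 - j2.711 Ω = 200∠-0.8° Ω.
Step 5 — Power factor: PF = cos(φ) = Re(Z)/|Z| = 200/200.02 = 0.9999.
Step 6 — Type: Im(Z) = -2.711 ⇒ leading (phase φ = -0.8°).

PF = 0.9999 (leading, φ = -0.8°)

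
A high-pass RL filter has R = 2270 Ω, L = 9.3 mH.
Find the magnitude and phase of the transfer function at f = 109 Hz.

Step 1 — Angular frequency: ω = 2π·109 = 684.9 rad/s.
Step 2 — Transfer function: H(jω) = jωL/(R + jωL).
Step 3 — Numerator jωL = j·6.369; denominator R + jωL = 2270 + j6.369.
Step 4 — H = 7.873e-06 + j0.002806.
Step 5 — Magnitude: |H| = 0.002806 (-51.0 dB); phase: φ = 89.8°.

|H| = 0.002806 (-51.0 dB), φ = 89.8°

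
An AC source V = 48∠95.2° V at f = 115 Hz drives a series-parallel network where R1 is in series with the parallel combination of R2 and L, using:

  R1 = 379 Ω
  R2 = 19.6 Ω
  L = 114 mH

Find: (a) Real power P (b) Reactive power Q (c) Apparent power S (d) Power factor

Step 1 — Angular frequency: ω = 2π·f = 2π·115 = 722.6 rad/s.
Step 2 — Component impedances:
  R1: Z = R = 379 Ω
  R2: Z = R = 19.6 Ω
  L: Z = jωL = j·722.6·0.114 = 0 + j82.37 Ω
Step 3 — Parallel branch: R2 || L = 1/(1/R2 + 1/L) = 18.55 + j4.414 Ω.
Step 4 — Series with R1: Z_total = R1 + (R2 || L) = 397.5 + j4.414 Ω = 397.6∠0.6° Ω.
Step 5 — Source phasor: V = 48∠95.2° V = -4.35 + j47.8 V.
Step 6 — Current: I = V / Z = -0.009607 + j0.1203 A = 0.1207∠94.6° A.
Step 7 — Complex power: S = V·I* = 5.795 + j0.06434 VA.
Step 8 — Real power: P = Re(S) = 5.795 W.
Step 9 — Reactive power: Q = Im(S) = 0.06434 VAR.
Step 10 — Apparent power: |S| = 5.795 VA.
Step 11 — Power factor: PF = P/|S| = 0.9999 (lagging).

(a) P = 5.795 W  (b) Q = 0.06434 VAR  (c) S = 5.795 VA  (d) PF = 0.9999 (lagging)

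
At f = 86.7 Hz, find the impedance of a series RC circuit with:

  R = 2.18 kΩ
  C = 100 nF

Step 1 — Angular frequency: ω = 2π·f = 2π·86.7 = 544.8 rad/s.
Step 2 — Component impedances:
  R: Z = R = 2180 Ω
  C: Z = 1/(jωC) = -j/(ω·C) = 0 - j1.836e+04 Ω
Step 3 — Series combination: Z_total = R + C = 2180 - j1.836e+04 Ω = 1.849e+04∠-83.2° Ω.

Z = 2180 - j1.836e+04 Ω = 1.849e+04∠-83.2° Ω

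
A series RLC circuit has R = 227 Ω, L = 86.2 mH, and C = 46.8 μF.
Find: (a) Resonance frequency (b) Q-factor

Step 1 — Resonance condition Im(Z)=0 gives ω₀ = 1/√(LC).
Step 2 — ω₀ = 1/√(0.0862·4.68e-05) = 497.9 rad/s.
Step 3 — f₀ = ω₀/(2π) = 79.24 Hz.
Step 4 — Series Q: Q = ω₀L/R = 497.9·0.0862/227 = 0.1891.

(a) f₀ = 79.24 Hz  (b) Q = 0.1891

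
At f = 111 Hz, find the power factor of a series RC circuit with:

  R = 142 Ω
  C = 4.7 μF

Step 1 — Angular frequency: ω = 2π·f = 2π·111 = 697.4 rad/s.
Step 2 — Component impedances:
  R: Z = R = 142 Ω
  C: Z = 1/(jωC) = -j/(ω·C) = 0 - j305.1 Ω
Step 3 — Series combination: Z_total = R + C = 142 - j305.1 Ω = 336.5∠-65.0° Ω.
Step 4 — Power factor: PF = cos(φ) = Re(Z)/|Z| = 142/336.5 = 0.422.
Step 5 — Type: Im(Z) = -305.1 ⇒ leading (phase φ = -65.0°).

PF = 0.422 (leading, φ = -65.0°)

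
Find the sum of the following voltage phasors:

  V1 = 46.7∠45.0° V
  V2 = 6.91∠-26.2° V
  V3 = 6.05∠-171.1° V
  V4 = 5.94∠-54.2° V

Step 1 — Convert each phasor to rectangular form:
  V1 = 46.7·(cos(45.0°) + j·sin(45.0°)) = 33.02 + j33.02 V
  V2 = 6.91·(cos(-26.2°) + j·sin(-26.2°)) = 6.2 - j3.051 V
  V3 = 6.05·(cos(-171.1°) + j·sin(-171.1°)) = -5.977 - j0.936 V
  V4 = 5.94·(cos(-54.2°) + j·sin(-54.2°)) = 3.475 - j4.818 V
Step 2 — Sum components: V_total = 36.72 + j24.22 V.
Step 3 — Convert to polar: |V_total| = 43.99 V, ∠V_total = 33.4°.

V_total = 43.99∠33.4° V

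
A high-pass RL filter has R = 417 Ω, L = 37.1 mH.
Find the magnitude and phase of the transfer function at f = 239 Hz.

Step 1 — Angular frequency: ω = 2π·239 = 1502 rad/s.
Step 2 — Transfer function: H(jω) = jωL/(R + jωL).
Step 3 — Numerator jωL = j·55.71; denominator R + jωL = 417 + j55.71.
Step 4 — H = 0.01754 + j0.1313.
Step 5 — Magnitude: |H| = 0.1324 (-17.6 dB); phase: φ = 82.4°.

|H| = 0.1324 (-17.6 dB), φ = 82.4°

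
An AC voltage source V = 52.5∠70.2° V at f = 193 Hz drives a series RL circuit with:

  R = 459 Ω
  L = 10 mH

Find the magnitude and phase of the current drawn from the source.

Step 1 — Angular frequency: ω = 2π·f = 2π·193 = 1213 rad/s.
Step 2 — Component impedances:
  R: Z = R = 459 Ω
  L: Z = jωL = j·1213·0.01 = 0 + j12.13 Ω
Step 3 — Series combination: Z_total = R + L = 459 + j12.13 Ω = 459.2∠1.5° Ω.
Step 4 — Source phasor: V = 52.5∠70.2° V = 17.78 + j49.4 V.
Step 5 — Ohm's law: I = V / Z_total = (17.78 + j49.4) / (459 + j12.13) = 0.04156 + j0.1065 A.
Step 6 — Convert to polar: |I| = 0.1143 A, ∠I = 68.7°.

I = 0.1143∠68.7° A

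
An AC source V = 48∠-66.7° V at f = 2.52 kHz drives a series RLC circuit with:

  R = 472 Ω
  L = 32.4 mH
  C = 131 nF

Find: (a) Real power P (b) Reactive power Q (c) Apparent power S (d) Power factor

Step 1 — Angular frequency: ω = 2π·f = 2π·2520 = 1.583e+04 rad/s.
Step 2 — Component impedances:
  R: Z = R = 472 Ω
  L: Z = jωL = j·1.583e+04·0.0324 = 0 + j513 Ω
  C: Z = 1/(jωC) = -j/(ω·C) = 0 - j482.1 Ω
Step 3 — Series combination: Z_total = R + L + C = 472 + j30.9 Ω = 473∠3.7° Ω.
Step 4 — Source phasor: V = 48∠-66.7° V = 18.99 - j44.09 V.
Step 5 — Current: I = V / Z = 0.03397 - j0.09562 A = 0.1015∠-70.4° A.
Step 6 — Complex power: S = V·I* = 4.861 + j0.3182 VA.
Step 7 — Real power: P = Re(S) = 4.861 W.
Step 8 — Reactive power: Q = Im(S) = 0.3182 VAR.
Step 9 — Apparent power: |S| = 4.871 VA.
Step 10 — Power factor: PF = P/|S| = 0.9979 (lagging).

(a) P = 4.861 W  (b) Q = 0.3182 VAR  (c) S = 4.871 VA  (d) PF = 0.9979 (lagging)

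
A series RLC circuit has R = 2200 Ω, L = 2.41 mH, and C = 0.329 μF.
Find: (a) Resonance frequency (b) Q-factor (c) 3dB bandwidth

Step 1 — Resonance: ω₀ = 1/√(LC) = 1/√(0.00241·3.29e-07) = 3.551e+04 rad/s.
Step 2 — f₀ = ω₀/(2π) = 5652 Hz.
Step 3 — Series Q: Q = ω₀L/R = 3.551e+04·0.00241/2200 = 0.0389.
Step 4 — Bandwidth: Δω = ω₀/Q = 9.129e+05 rad/s; BW = Δω/(2π) = 1.453e+05 Hz.

(a) f₀ = 5652 Hz  (b) Q = 0.0389  (c) BW = 1.453e+05 Hz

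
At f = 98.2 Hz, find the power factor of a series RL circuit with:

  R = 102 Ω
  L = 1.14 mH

Step 1 — Angular frequency: ω = 2π·f = 2π·98.2 = 617 rad/s.
Step 2 — Component impedances:
  R: Z = R = 102 Ω
  L: Z = jωL = j·617·0.00114 = 0 + j0.7034 Ω
Step 3 — Series combination: Z_total = R + L = 102 + j0.7034 Ω = 102∠0.4° Ω.
Step 4 — Power factor: PF = cos(φ) = Re(Z)/|Z| = 102/102 = 1.
Step 5 — Type: Im(Z) = 0.7034 ⇒ lagging (phase φ = 0.4°).

PF = 1 (lagging, φ = 0.4°)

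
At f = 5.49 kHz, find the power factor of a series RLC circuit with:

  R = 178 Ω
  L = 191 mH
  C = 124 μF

Step 1 — Angular frequency: ω = 2π·f = 2π·5490 = 3.449e+04 rad/s.
Step 2 — Component impedances:
  R: Z = R = 178 Ω
  L: Z = jωL = j·3.449e+04·0.191 = 0 + j6588 Ω
  C: Z = 1/(jωC) = -j/(ω·C) = 0 - j0.2338 Ω
Step 3 — Series combination: Z_total = R + L + C = 178 + j6588 Ω = 6591∠88.5° Ω.
Step 4 — Power factor: PF = cos(φ) = Re(Z)/|Z| = 178/6591 = 0.02701.
Step 5 — Type: Im(Z) = 6588 ⇒ lagging (phase φ = 88.5°).

PF = 0.02701 (lagging, φ = 88.5°)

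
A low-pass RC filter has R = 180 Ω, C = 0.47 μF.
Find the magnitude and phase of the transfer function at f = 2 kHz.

Step 1 — Angular frequency: ω = 2π·2000 = 1.257e+04 rad/s.
Step 2 — Transfer function: H(jω) = 1/(1 + jωRC).
Step 3 — Denominator: 1 + jωRC = 1 + j·1.257e+04·180·4.7e-07 = 1 + j1.063.
Step 4 — H = 0.4694 - j0.4991.
Step 5 — Magnitude: |H| = 0.6852 (-3.3 dB); phase: φ = -46.8°.

|H| = 0.6852 (-3.3 dB), φ = -46.8°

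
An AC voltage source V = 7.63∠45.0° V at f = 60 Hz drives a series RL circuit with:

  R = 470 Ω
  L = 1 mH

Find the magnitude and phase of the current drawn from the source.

Step 1 — Angular frequency: ω = 2π·f = 2π·60 = 377 rad/s.
Step 2 — Component impedances:
  R: Z = R = 470 Ω
  L: Z = jωL = j·377·0.001 = 0 + j0.377 Ω
Step 3 — Series combination: Z_total = R + L = 470 + j0.377 Ω = 470∠0.0° Ω.
Step 4 — Source phasor: V = 7.63∠45.0° V = 5.395 + j5.395 V.
Step 5 — Ohm's law: I = V / Z_total = (5.395 + j5.395) / (470 + j0.377) = 0.01149 + j0.01147 A.
Step 6 — Convert to polar: |I| = 0.01623 A, ∠I = 45.0°.

I = 0.01623∠45.0° A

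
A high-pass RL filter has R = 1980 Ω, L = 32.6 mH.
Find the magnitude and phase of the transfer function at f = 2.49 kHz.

Step 1 — Angular frequency: ω = 2π·2490 = 1.565e+04 rad/s.
Step 2 — Transfer function: H(jω) = jωL/(R + jωL).
Step 3 — Numerator jωL = j·510; denominator R + jωL = 1980 + j510.
Step 4 — H = 0.06222 + j0.2416.
Step 5 — Magnitude: |H| = 0.2494 (-12.1 dB); phase: φ = 75.6°.

|H| = 0.2494 (-12.1 dB), φ = 75.6°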